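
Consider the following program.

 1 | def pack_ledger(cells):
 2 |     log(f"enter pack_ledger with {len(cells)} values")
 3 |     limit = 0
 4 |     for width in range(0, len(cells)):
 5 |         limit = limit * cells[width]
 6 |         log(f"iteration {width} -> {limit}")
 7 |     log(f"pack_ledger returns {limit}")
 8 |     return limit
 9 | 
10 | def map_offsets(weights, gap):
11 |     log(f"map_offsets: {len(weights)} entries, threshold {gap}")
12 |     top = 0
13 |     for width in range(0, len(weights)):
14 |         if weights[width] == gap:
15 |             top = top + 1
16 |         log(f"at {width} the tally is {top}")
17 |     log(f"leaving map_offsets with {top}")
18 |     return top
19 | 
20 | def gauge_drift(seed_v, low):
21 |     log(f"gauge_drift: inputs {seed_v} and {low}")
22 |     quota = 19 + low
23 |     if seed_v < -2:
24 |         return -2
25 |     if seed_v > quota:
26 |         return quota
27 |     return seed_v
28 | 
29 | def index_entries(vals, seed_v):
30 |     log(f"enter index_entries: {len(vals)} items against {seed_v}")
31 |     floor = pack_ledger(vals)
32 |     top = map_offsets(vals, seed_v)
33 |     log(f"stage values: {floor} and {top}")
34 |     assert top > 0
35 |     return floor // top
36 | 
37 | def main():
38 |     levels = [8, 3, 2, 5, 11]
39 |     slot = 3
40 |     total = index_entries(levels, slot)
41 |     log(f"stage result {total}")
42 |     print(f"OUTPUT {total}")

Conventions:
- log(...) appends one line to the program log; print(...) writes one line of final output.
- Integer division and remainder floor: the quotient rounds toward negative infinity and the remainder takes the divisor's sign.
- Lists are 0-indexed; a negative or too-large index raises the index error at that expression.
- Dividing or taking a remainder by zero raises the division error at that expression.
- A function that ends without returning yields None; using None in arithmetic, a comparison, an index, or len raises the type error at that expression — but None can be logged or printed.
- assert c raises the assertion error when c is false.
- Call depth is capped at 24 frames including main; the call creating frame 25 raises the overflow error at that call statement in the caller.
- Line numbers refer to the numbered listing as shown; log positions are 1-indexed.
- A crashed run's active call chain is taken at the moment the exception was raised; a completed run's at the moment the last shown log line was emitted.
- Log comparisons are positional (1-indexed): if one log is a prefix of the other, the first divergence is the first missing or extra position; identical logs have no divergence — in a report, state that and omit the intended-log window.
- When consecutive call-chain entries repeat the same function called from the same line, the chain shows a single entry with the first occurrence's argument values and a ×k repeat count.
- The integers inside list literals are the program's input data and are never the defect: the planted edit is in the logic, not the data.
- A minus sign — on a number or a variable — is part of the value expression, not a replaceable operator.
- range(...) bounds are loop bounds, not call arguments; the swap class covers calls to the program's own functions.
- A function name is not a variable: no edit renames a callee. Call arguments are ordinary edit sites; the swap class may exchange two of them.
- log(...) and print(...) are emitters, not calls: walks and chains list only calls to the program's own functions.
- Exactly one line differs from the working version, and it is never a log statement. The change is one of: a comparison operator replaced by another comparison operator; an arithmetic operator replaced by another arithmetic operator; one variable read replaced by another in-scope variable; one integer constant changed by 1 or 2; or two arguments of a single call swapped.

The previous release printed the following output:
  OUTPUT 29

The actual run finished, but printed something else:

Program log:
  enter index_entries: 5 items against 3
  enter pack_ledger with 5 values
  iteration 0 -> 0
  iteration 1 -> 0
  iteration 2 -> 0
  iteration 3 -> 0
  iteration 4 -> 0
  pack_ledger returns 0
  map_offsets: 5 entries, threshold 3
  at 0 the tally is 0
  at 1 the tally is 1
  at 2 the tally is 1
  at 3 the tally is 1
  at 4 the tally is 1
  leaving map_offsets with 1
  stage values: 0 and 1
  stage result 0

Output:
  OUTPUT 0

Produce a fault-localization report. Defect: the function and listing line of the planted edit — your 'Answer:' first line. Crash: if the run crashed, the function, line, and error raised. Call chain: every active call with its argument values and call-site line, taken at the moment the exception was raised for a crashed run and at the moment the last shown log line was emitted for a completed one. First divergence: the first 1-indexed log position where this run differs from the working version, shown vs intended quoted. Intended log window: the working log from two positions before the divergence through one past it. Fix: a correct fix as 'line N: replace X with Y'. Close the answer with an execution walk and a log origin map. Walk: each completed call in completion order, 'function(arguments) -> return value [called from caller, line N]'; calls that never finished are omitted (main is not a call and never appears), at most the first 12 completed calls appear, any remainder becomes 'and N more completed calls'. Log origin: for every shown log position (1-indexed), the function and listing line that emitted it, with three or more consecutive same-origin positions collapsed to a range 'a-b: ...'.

Answer: the defect is in pack_ledger at line 5.
The tell: Position 3 is the first bad log line: 'iteration 0 -> 0' should read 'iteration 0 -> 8'.
Call chain: main.
First divergence: position 3 — shown 'iteration 0 -> 0', intended 'iteration 0 -> 8'.
Intended log window:
  1: enter index_entries: 5 items against 3
  2: enter pack_ledger with 5 values
  3: iteration 0 -> 8
  4: iteration 1 -> 11
Execution walk:
  pack_ledger([8, 3, 2, 5, 11]) -> 0  [called from index_entries, line 31]
  map_offsets([8, 3, 2, 5, 11], 3) -> 1  [called from index_entries, line 32]
  index_entries([8, 3, 2, 5, 11], 3) -> 0  [called from main, line 40]
Log origin:
  1: from index_entries, line 30
  2: from pack_ledger, line 2
  3-7: from pack_ledger, line 6
  8: from pack_ledger, line 7
  9: from map_offsets, line 11
  10-14: from map_offsets, line 16
  15: from map_offsets, line 17
  16: from index_entries, line 33
  17: from main, line 41
A correct fix: line 5: replace `*` with `+`.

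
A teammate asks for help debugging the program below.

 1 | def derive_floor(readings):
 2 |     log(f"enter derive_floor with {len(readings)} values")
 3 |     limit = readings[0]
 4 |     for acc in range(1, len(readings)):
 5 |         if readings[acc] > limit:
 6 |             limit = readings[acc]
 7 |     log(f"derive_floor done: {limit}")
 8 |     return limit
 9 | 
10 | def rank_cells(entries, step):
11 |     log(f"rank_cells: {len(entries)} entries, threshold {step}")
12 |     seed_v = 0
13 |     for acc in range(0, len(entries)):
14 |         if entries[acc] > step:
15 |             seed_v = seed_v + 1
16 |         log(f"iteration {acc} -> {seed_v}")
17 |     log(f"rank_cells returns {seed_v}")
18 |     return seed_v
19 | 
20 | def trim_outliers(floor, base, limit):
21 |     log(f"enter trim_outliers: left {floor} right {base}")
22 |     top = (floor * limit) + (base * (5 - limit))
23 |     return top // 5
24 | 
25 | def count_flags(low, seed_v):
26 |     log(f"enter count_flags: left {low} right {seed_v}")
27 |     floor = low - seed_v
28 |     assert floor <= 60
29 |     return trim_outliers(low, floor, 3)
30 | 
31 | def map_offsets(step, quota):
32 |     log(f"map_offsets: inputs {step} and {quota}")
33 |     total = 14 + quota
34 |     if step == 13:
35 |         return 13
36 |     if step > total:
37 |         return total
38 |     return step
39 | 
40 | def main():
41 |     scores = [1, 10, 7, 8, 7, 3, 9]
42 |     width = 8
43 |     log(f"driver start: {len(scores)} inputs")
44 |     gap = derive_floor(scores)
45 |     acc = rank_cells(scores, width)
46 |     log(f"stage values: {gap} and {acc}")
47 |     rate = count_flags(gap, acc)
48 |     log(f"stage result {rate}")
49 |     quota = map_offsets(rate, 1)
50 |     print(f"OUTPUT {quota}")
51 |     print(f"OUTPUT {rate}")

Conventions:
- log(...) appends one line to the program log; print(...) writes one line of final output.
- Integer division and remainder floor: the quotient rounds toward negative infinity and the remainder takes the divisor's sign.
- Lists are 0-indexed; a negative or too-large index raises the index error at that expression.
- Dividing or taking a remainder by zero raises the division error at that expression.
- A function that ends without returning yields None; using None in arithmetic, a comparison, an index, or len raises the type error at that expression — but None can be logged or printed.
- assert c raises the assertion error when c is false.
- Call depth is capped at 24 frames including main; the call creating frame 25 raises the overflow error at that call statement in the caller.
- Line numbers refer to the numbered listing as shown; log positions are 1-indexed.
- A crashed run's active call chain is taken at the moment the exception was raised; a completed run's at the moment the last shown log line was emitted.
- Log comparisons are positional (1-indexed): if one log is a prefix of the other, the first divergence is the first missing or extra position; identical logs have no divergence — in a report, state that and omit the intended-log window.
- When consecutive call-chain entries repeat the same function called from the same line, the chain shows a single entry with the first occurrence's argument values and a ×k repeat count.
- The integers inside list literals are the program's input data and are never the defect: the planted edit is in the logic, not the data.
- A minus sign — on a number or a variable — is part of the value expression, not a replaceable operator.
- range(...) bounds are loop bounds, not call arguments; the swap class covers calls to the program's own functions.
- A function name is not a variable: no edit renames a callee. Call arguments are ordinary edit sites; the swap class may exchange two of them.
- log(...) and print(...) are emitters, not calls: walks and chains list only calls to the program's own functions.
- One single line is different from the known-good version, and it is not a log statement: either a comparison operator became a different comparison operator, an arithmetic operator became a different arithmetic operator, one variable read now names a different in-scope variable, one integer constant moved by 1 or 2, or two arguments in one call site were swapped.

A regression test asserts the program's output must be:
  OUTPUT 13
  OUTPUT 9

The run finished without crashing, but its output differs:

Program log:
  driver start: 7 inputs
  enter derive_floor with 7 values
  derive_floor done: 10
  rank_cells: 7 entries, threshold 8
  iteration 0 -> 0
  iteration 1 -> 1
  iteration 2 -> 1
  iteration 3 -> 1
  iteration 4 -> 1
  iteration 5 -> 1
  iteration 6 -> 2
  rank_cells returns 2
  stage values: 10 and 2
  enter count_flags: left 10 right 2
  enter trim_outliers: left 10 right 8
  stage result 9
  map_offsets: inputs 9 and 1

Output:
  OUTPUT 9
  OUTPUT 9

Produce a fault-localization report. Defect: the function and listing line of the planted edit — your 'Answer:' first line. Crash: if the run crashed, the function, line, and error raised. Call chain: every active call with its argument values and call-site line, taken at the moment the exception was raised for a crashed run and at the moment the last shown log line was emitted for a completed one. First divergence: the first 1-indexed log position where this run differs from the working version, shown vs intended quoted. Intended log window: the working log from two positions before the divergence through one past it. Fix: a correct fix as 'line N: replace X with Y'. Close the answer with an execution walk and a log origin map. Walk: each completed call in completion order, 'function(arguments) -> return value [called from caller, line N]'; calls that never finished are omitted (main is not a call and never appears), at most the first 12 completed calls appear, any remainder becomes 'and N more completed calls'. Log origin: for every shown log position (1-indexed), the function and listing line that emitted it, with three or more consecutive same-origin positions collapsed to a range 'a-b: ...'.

Answer: the defect is in map_offsets at line 34.
The tell: The logs agree in full; only the final output differs.
Call chain: main -> map_offsets(9, 1) (called at line 49).
First divergence: none; the two logs match at every position.
Execution walk:
  derive_floor([1, 10, 7, 8, 7, 3, 9]) -> 10  [called from main, line 44]
  rank_cells([1, 10, 7, 8, 7, 3, 9], 8) -> 2  [called from main, line 45]
  trim_outliers(10, 8, 3) -> 9  [called from count_flags, line 29]
  count_flags(10, 2) -> 9  [called from main, line 47]
  map_offsets(9, 1) -> 9  [called from main, line 49]
Log origins:
  1: from main, line 43
  2: from derive_floor, line 2
  3: from derive_floor, line 7
  4: from rank_cells, line 11
  5-11: from rank_cells, line 16
  12: from rank_cells, line 17
  13: from main, line 46
  14: from count_flags, line 26
  15: from trim_outliers, line 21
  16: from main, line 48
  17: from map_offsets, line 32
A correct fix: line 34: replace `==` with `<`.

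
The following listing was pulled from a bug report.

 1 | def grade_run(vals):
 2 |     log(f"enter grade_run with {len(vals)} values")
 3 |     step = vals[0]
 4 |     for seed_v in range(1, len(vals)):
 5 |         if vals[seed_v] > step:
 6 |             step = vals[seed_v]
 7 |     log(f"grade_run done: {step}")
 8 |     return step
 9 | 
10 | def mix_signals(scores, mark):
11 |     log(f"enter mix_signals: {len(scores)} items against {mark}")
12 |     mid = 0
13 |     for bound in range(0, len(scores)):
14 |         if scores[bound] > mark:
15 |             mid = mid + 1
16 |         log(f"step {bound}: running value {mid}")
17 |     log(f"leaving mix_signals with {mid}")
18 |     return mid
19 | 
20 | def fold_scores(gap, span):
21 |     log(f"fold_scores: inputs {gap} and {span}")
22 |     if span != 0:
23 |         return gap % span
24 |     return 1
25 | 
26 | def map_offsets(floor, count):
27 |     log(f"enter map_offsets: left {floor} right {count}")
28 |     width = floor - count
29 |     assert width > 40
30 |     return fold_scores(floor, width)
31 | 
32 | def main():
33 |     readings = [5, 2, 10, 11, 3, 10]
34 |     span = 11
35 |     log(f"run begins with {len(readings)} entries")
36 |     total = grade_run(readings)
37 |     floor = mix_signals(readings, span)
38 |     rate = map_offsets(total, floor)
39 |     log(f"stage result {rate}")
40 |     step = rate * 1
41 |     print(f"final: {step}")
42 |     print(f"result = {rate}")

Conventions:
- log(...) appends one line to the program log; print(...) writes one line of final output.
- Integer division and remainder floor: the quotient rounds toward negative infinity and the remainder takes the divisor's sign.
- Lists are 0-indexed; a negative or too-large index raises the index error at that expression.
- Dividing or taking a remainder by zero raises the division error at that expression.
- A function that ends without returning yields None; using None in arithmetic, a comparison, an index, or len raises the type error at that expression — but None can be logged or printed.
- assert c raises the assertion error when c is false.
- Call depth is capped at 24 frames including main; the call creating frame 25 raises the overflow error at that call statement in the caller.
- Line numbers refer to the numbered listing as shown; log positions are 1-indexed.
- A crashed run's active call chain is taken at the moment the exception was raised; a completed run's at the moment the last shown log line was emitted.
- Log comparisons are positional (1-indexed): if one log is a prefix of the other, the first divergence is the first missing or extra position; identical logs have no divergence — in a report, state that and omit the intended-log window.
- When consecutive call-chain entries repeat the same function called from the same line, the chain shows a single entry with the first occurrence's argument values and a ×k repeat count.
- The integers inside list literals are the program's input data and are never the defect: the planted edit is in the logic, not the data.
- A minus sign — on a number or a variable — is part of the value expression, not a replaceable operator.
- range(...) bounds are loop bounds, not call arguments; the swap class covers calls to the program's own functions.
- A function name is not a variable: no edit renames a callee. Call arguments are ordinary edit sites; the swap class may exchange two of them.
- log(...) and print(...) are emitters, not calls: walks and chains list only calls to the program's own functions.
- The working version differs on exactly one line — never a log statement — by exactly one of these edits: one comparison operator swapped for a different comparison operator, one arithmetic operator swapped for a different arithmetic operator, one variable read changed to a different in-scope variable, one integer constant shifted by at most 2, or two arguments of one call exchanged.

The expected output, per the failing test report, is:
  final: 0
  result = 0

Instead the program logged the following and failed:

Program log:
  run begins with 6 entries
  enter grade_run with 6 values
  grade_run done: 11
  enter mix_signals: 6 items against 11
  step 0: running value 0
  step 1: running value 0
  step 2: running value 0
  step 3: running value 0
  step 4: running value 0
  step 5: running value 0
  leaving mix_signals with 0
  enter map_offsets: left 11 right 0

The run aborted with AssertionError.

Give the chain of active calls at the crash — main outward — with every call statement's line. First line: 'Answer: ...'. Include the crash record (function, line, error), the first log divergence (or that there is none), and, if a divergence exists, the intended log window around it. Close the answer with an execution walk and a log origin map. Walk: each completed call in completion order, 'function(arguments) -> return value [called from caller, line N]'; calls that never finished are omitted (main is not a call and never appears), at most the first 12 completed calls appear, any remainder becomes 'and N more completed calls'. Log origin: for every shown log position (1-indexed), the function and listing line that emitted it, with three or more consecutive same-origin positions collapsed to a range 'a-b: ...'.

Answer: main -> map_offsets (called at line 38).
Key fact: The shown log is a 12-line prefix of the intended one, whose next entry is 'fold_scores: inputs 11 and 11'.
Crash: map_offsets, line 29, AssertionError.
First divergence: position 13 (shown log ended at 12 lines; the working version continues: 'fold_scores: inputs 11 and 11').
Intended log window:
  11: leaving mix_signals with 0
  12: enter map_offsets: left 11 right 0
  13: fold_scores: inputs 11 and 11
  14: stage result 0
Execution walk:
  grade_run([5, 2, 10, 11, 3, 10]) -> 11  [called from main, line 36]
  mix_signals([5, 2, 10, 11, 3, 10], 11) -> 0  [called from main, line 37]
Log origins:
  1 — main, line 35
  2 — grade_run, line 2
  3 — grade_run, line 7
  4 — mix_signals, line 11
  5-10 — mix_signals, line 16
  11 — mix_signals, line 17
  12 — map_offsets, line 27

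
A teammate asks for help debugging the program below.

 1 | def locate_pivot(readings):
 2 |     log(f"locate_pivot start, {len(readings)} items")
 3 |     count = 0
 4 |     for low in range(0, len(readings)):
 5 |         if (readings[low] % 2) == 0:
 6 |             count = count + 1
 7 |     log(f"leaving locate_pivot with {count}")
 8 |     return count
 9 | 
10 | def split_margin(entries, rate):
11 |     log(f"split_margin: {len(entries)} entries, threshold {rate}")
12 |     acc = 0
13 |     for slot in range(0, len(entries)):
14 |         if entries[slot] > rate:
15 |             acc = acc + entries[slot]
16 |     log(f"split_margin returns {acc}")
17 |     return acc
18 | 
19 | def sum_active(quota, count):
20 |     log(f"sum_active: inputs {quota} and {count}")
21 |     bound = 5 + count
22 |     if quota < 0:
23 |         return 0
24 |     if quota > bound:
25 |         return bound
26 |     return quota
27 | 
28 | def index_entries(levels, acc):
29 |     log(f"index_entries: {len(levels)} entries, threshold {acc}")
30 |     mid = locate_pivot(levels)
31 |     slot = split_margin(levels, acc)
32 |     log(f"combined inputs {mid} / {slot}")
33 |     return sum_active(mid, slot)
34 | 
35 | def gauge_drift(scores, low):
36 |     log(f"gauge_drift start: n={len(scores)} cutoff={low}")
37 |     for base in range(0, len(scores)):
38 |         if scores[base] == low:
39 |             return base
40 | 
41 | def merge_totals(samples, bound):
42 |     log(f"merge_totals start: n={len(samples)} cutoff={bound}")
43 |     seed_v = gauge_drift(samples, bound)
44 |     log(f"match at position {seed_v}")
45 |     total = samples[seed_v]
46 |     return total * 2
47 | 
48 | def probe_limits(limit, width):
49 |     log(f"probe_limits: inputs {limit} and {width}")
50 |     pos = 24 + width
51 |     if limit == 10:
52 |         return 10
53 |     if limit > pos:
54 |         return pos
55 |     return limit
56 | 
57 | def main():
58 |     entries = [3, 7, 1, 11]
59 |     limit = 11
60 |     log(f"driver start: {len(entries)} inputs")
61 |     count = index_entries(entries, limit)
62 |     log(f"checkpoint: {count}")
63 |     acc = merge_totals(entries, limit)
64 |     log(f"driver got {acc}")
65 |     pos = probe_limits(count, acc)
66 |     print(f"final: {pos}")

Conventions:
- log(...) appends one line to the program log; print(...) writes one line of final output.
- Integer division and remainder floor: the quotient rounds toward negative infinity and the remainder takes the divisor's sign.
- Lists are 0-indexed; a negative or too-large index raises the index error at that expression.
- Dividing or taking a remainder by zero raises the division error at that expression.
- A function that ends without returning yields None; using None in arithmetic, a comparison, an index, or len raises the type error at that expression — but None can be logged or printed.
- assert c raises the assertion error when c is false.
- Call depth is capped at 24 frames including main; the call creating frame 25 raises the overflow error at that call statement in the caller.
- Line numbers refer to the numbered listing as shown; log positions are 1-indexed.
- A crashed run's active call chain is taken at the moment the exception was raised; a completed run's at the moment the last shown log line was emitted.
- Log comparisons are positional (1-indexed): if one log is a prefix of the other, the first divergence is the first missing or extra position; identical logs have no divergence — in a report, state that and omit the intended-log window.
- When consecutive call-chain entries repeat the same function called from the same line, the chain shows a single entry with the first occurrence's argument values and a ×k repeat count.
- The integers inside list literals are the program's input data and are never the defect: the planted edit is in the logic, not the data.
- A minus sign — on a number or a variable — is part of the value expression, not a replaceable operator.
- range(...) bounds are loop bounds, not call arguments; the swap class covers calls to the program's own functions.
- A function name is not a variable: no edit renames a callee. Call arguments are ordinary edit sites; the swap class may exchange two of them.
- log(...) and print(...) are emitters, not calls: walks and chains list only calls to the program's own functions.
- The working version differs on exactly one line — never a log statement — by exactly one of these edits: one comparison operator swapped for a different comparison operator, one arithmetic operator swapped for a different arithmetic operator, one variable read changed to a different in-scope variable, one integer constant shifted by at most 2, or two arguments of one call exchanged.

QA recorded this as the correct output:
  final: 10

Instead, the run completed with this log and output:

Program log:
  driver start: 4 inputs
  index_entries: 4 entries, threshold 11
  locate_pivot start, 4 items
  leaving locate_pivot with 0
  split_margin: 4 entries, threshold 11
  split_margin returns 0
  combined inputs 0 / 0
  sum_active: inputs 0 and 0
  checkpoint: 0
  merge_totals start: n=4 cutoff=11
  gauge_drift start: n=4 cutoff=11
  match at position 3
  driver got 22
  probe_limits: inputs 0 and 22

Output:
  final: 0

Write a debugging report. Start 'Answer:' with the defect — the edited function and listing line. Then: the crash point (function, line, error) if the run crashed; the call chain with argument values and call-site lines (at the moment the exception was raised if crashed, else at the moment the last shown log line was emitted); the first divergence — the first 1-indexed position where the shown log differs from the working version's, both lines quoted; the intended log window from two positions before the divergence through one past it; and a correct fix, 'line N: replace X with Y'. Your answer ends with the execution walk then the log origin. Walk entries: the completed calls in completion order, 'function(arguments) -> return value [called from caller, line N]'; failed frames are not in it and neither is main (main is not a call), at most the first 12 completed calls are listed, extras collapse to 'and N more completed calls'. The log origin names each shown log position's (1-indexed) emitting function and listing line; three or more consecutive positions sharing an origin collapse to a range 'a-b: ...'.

Answer: the defect is in probe_limits at line 51.
Core observation: No log line changed; the fault shows up purely in the output.
Call chain: main -> probe_limits(0, 22) (called at line 65).
First divergence: none; the two logs match at every position.
Execution walk:
  locate_pivot([3, 7, 1, 11]) -> 0  [called from index_entries, line 30]
  split_margin([3, 7, 1, 11], 11) -> 0  [called from index_entries, line 31]
  sum_active(0, 0) -> 0  [called from index_entries, line 33]
  index_entries([3, 7, 1, 11], 11) -> 0  [called from main, line 61]
  gauge_drift([3, 7, 1, 11], 11) -> 3  [called from merge_totals, line 43]
  merge_totals([3, 7, 1, 11], 11) -> 22  [called from main, line 63]
  probe_limits(0, 22) -> 0  [called from main, line 65]
Log origins:
  1 — main, line 60
  2 — index_entries, line 29
  3 — locate_pivot, line 2
  4 — locate_pivot, line 7
  5 — split_margin, line 11
  6 — split_margin, line 16
  7 — index_entries, line 32
  8 — sum_active, line 20
  9 — main, line 62
  10 — merge_totals, line 42
  11 — gauge_drift, line 36
  12 — merge_totals, line 44
  13 — main, line 64
  14 — probe_limits, line 49
A correct fix: line 51: replace `==` with `<`.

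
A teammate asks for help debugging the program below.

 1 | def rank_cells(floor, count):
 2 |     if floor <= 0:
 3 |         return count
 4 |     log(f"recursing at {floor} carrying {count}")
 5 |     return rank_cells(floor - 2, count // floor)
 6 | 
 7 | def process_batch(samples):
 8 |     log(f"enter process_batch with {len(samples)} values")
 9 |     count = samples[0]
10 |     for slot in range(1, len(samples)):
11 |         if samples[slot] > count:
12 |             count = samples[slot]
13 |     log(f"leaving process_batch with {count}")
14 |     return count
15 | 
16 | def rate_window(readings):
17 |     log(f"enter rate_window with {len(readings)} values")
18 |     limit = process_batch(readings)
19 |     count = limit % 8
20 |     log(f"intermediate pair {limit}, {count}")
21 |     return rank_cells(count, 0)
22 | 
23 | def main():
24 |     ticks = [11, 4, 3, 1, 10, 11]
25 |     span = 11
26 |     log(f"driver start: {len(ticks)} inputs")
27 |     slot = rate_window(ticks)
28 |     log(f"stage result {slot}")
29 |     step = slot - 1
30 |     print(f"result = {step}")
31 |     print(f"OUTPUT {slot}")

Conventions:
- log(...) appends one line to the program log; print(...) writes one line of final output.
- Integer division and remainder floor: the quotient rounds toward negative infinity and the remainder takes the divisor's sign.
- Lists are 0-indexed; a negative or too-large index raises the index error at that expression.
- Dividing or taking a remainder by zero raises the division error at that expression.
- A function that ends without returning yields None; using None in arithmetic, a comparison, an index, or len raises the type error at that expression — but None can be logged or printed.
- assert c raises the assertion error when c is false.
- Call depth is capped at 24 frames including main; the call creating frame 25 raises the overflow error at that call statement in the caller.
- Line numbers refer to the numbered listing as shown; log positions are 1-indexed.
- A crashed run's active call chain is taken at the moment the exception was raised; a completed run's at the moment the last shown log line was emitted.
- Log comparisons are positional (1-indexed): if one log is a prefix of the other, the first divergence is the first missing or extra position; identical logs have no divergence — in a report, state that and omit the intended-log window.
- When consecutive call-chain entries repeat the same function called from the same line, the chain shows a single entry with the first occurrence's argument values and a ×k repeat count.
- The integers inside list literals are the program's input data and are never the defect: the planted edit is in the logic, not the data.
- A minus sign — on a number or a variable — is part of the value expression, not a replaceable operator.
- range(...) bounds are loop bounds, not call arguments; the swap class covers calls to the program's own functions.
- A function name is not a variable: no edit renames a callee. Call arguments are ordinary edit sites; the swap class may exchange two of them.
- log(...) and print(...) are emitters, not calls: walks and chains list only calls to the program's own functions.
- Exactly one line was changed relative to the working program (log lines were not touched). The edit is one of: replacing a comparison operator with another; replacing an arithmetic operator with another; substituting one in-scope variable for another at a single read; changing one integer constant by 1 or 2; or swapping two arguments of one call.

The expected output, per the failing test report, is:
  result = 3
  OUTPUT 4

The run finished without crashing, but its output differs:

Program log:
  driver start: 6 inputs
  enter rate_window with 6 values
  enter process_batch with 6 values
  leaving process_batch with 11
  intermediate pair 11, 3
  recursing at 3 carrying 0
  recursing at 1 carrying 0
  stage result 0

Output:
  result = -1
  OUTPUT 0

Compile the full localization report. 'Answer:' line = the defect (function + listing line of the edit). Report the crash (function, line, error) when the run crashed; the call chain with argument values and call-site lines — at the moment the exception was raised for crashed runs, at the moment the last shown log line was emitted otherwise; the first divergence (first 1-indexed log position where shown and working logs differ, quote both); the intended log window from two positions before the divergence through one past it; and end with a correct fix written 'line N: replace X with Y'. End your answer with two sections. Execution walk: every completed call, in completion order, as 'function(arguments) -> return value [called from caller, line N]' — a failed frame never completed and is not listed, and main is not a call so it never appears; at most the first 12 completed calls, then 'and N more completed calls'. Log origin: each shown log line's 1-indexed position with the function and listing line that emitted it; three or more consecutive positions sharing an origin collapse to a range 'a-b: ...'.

Answer: the defect is in rank_cells at line 5.
The tell: At log position 7 the runs split — shown 'recursing at 1 carrying 0', but the working version logs 'recursing at 1 carrying 3'.
Call chain: main.
First divergence: position 7 — shown 'recursing at 1 carrying 0', intended 'recursing at 1 carrying 3'.
Intended log window:
  5: intermediate pair 11, 3
  6: recursing at 3 carrying 0
  7: recursing at 1 carrying 3
  8: stage result 4
Execution walk:
  process_batch([11, 4, 3, 1, 10, 11]) -> 11  [called from rate_window, line 18]
  rank_cells(-1, 0) -> 0  [called from rank_cells, line 5]
  rank_cells(1, 0) -> 0  [called from rank_cells, line 5]
  rank_cells(3, 0) -> 0  [called from rate_window, line 21]
  rate_window([11, 4, 3, 1, 10, 11]) -> 0  [called from main, line 27]
Origin of each log line:
  1: from main, line 26
  2: from rate_window, line 17
  3: from process_batch, line 8
  4: from process_batch, line 13
  5: from rate_window, line 20
  6: from rank_cells, line 4
  7: from rank_cells, line 4
  8: from main, line 28
A correct fix: line 5: replace `//` with `+`.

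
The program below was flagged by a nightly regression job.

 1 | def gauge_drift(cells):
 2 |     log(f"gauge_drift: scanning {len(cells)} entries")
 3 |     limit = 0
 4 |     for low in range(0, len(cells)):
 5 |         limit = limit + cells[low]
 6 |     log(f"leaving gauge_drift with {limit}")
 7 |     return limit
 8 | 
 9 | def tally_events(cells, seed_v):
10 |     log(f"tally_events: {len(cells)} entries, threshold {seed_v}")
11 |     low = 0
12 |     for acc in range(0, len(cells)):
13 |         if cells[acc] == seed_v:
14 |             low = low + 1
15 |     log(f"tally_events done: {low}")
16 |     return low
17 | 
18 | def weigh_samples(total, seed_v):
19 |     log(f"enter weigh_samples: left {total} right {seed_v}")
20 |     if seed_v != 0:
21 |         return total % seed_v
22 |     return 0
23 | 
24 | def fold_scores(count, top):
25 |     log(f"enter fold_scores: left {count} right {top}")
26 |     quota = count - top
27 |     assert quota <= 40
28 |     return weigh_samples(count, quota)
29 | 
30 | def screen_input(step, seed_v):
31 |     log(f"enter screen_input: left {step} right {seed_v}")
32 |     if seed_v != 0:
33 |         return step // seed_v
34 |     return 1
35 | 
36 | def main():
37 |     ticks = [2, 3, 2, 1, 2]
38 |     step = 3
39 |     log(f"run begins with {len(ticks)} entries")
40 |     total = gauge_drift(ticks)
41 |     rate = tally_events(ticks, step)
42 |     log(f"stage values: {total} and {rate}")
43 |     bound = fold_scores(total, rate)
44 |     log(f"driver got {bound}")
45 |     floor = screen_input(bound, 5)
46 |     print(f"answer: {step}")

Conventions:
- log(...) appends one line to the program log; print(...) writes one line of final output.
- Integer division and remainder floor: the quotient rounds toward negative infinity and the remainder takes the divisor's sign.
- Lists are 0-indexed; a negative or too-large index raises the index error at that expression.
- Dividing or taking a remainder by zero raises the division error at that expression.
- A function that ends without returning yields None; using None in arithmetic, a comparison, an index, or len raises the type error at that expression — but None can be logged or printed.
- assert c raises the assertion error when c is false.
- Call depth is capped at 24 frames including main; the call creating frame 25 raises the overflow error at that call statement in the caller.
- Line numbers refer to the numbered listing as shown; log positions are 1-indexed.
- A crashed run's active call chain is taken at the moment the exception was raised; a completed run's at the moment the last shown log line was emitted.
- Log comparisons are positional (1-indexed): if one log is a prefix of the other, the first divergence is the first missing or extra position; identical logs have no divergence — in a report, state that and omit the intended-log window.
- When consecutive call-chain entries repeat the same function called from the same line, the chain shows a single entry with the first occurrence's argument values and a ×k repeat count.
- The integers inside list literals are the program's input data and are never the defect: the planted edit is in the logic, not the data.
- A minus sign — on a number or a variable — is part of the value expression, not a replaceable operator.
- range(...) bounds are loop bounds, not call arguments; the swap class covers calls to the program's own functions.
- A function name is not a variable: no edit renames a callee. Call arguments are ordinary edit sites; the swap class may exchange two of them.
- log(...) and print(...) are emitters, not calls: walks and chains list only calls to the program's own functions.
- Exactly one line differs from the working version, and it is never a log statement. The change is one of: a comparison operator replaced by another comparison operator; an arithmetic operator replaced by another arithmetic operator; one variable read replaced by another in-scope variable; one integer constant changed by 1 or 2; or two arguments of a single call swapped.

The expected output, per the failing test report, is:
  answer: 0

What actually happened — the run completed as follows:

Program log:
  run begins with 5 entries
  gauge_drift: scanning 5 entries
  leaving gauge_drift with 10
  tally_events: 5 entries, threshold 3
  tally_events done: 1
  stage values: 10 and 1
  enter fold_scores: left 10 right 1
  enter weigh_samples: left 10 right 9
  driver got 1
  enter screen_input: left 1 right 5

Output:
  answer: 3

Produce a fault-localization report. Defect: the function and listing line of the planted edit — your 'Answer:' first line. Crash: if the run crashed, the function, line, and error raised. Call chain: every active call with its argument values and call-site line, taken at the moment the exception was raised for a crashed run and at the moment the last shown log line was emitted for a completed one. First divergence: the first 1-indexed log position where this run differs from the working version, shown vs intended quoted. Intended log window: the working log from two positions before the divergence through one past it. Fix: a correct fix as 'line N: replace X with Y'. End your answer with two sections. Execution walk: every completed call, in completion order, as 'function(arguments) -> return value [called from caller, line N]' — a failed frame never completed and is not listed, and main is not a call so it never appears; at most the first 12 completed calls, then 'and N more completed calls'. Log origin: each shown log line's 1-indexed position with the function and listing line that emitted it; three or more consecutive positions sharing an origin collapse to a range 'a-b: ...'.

Answer: the defect is in main at line 46.
The tell: Every logged value matches the working version; the printed result is what differs.
Call chain: main -> screen_input(1, 5) (called at line 45).
First divergence: none; the two logs match at every position.
Execution walk:
  gauge_drift([2, 3, 2, 1, 2]) -> 10  [called from main, line 40]
  tally_events([2, 3, 2, 1, 2], 3) -> 1  [called from main, line 41]
  weigh_samples(10, 9) -> 1  [called from fold_scores, line 28]
  fold_scores(10, 1) -> 1  [called from main, line 43]
  screen_input(1, 5) -> 0  [called from main, line 45]
Log origin:
  1: logged in main at line 39
  2: logged in gauge_drift at line 2
  3: logged in gauge_drift at line 6
  4: logged in tally_events at line 10
  5: logged in tally_events at line 15
  6: logged in main at line 42
  7: logged in fold_scores at line 25
  8: logged in weigh_samples at line 19
  9: logged in main at line 44
  10: logged in screen_input at line 31
A correct fix: line 46: replace `step` with `floor`.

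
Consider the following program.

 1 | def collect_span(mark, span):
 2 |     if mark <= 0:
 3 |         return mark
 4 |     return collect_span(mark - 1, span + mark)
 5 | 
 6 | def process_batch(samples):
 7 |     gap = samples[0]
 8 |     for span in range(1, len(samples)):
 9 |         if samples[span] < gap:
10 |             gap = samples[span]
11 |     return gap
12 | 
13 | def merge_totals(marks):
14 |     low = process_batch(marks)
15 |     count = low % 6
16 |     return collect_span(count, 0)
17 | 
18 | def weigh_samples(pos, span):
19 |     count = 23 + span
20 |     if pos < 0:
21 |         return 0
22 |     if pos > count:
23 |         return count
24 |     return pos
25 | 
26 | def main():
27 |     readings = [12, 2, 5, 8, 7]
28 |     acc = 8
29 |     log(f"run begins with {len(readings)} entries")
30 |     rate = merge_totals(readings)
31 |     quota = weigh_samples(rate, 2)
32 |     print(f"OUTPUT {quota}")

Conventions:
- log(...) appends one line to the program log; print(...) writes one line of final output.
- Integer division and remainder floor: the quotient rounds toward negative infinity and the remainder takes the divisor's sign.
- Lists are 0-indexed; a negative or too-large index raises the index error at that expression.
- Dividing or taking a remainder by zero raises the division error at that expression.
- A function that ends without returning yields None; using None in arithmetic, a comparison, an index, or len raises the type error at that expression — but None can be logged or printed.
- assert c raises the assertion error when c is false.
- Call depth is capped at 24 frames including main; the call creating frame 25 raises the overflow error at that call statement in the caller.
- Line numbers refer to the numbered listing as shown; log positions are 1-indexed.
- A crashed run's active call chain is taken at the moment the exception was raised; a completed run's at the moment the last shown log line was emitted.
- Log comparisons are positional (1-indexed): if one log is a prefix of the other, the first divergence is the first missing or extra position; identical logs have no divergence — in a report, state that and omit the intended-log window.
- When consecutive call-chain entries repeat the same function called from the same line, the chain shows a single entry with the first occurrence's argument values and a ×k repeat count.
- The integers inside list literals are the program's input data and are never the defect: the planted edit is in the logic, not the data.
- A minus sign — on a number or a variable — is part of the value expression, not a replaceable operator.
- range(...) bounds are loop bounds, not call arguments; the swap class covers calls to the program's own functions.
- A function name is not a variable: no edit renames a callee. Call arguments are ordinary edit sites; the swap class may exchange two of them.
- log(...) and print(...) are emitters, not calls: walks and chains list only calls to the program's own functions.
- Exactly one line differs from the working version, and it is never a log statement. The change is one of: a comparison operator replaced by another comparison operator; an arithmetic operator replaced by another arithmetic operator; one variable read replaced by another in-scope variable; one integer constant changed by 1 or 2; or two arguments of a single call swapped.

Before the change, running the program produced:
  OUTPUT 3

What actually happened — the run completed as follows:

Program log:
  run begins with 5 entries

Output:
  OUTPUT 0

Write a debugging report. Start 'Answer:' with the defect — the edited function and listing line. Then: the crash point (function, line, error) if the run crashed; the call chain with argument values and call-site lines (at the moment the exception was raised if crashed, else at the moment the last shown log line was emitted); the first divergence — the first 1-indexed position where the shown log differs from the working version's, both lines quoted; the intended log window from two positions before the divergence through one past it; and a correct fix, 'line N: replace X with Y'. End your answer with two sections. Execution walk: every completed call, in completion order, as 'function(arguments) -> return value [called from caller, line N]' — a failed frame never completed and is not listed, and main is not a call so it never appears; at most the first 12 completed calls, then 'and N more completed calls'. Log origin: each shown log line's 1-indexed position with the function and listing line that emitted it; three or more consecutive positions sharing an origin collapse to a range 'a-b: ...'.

Answer: the defect is in collect_span at line 3.
Core observation: Log streams are identical — the defect surfaces only in the printed output.
Call chain: main.
First divergence: none; the two logs match at every position.
Execution walk:
  process_batch([12, 2, 5, 8, 7]) -> 2  [called from merge_totals, line 14]
  collect_span(0, 3) -> 0  [called from collect_span, line 4]
  collect_span(1, 2) -> 0  [called from collect_span, line 4]
  collect_span(2, 0) -> 0  [called from merge_totals, line 16]
  merge_totals([12, 2, 5, 8, 7]) -> 0  [called from main, line 30]
  weigh_samples(0, 2) -> 0  [called from main, line 31]
Log origin:
  1: emitted by main (line 29)
A correct fix: line 3: replace `mark` with `span`.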